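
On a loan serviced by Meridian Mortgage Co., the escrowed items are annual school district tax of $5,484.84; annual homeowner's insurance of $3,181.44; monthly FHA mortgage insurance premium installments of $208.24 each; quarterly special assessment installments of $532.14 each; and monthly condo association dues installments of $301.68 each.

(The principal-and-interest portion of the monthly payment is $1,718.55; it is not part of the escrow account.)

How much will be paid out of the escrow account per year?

School district tax — $5,484.84 annually
Homeowner's insurance — $3,181.44 annually
FHA mortgage insurance premium — $208.24 × 12 = $2,498.88 annually
Special assessment — $532.14 × 4 = $2,128.56 annually
Condo association dues — $301.68 × 12 = $3,620.16 annually
Total annual escrow = $5,484.84 + $3,181.44 + $2,498.88 + $2,128.56 + $3,620.16 = $16,913.88

$16,913.88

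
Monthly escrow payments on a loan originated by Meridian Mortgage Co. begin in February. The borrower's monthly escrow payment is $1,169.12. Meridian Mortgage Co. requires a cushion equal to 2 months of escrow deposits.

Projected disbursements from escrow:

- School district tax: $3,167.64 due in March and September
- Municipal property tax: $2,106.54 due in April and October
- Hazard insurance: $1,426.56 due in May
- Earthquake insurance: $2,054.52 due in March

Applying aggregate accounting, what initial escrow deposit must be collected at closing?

$6,417.02

Cushion = 2 × $1,169.12 = $2,338.24
Trial balance (start $0, +$1,169.12 each month, − disbursements):
  Feb: +$1,169.12 → $1,169.12
  Mar: +$1,169.12 − $5,222.16 → -$2,883.92
  Apr: +$1,169.12 − $2,106.54 → -$3,821.34
  May: +$1,169.12 − $1,426.56 → -$4,078.78
  Jun: +$1,169.12 → -$2,909.66
  Jul: +$1,169.12 → -$1,740.54
  Aug: +$1,169.12 → -$571.42
  Sep: +$1,169.12 − $3,167.64 → -$2,569.94
  Oct: +$1,169.12 − $2,106.54 → -$3,507.36
  Nov: +$1,169.12 → -$2,338.24
  Dec: +$1,169.12 → -$1,169.12
  Jan: +$1,169.12 → $0.00
Lowest trial balance = -$4,078.78 (May)
Initial deposit = cushion − low point = $2,338.24 − (-$4,078.78) = $6,417.02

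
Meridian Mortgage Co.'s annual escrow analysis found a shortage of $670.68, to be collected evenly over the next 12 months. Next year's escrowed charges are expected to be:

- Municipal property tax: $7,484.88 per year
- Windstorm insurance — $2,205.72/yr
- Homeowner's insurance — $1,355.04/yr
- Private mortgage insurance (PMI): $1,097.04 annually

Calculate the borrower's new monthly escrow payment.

Municipal property tax = $7,484.88 per year
Windstorm insurance = $2,205.72 per year
Homeowner's insurance = $1,355.04 per year
Private mortgage insurance (PMI) = $1,097.04 per year
Total per year = $7,484.88 + $2,205.72 + $1,355.04 + $1,097.04 = $12,142.68
Per month = $12,142.68 / 12 = $1,011.89
Monthly shortage recovery: $670.68 ÷ 12 = $55.89
New monthly escrow = $1,011.89 + $55.89 = $1,067.78

$1,067.78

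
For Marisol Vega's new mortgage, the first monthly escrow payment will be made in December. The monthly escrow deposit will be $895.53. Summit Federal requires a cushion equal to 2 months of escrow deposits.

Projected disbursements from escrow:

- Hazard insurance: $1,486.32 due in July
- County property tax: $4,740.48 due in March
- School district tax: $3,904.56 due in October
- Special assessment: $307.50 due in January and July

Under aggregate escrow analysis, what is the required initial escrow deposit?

$3,256.92

Cushion = 2 × $895.53 = $1,791.06
Trial balance (start $0, +$895.53 each month, − disbursements):
  Dec: +$895.53 → $895.53
  Jan: +$895.53 − $307.50 → $1,483.56
  Feb: +$895.53 → $2,379.09
  Mar: +$895.53 − $4,740.48 → -$1,465.86
  Apr: +$895.53 → -$570.33
  May: +$895.53 → $325.20
  Jun: +$895.53 → $1,220.73
  Jul: +$895.53 − $1,793.82 → $322.44
  Aug: +$895.53 → $1,217.97
  Sep: +$895.53 → $2,113.50
  Oct: +$895.53 − $3,904.56 → -$895.53
  Nov: +$895.53 → $0.00
Lowest trial balance = -$1,465.86 (Mar)
Initial deposit = cushion − low point = $1,791.06 − (-$1,465.86) = $3,256.92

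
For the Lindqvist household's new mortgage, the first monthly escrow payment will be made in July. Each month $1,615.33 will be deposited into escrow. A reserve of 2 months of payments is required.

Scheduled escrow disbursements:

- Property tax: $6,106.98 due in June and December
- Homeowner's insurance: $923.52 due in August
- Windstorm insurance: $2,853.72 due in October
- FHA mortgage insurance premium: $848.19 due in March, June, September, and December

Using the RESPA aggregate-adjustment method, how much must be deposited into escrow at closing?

Cushion = 2 × $1,615.33 = $3,230.66
Trial balance (start $0, +$1,615.33 each month, − disbursements):
  Jul: +$1,615.33 → $1,615.33
  Aug: +$1,615.33 − $923.52 → $2,307.14
  Sep: +$1,615.33 − $848.19 → $3,074.28
  Oct: +$1,615.33 − $2,853.72 → $1,835.89
  Nov: +$1,615.33 → $3,451.22
  Dec: +$1,615.33 − $6,955.17 → -$1,888.62
  Jan: +$1,615.33 → -$273.29
  Feb: +$1,615.33 → $1,342.04
  Mar: +$1,615.33 − $848.19 → $2,109.18
  Apr: +$1,615.33 → $3,724.51
  May: +$1,615.33 → $5,339.84
  Jun: +$1,615.33 − $6,955.17 → $0.00
Lowest trial balance = -$1,888.62 (Dec)
Initial deposit = cushion − low point = $3,230.66 − (-$1,888.62) = $5,119.28

$5,119.28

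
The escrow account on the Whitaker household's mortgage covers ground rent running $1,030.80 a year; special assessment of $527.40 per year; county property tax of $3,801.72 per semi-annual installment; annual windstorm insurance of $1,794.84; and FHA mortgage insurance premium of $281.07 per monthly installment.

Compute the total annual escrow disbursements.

$14,329.32

Ground rent = $1,030.80 per year
Special assessment = $527.40 per year
County property tax = $3,801.72 × 2 = $7,603.44 per year
Windstorm insurance = $1,794.84 per year
FHA mortgage insurance premium = $281.07 × 12 = $3,372.84 per year
Yearly total = $14,329.32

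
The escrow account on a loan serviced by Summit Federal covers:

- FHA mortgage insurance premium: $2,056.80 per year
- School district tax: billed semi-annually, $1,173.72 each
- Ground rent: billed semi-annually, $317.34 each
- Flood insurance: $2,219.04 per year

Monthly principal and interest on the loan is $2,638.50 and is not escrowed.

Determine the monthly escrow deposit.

FHA mortgage insurance premium = $2,056.80 per year
School district tax = $1,173.72 × 2 = $2,347.44 per year
Ground rent = $317.34 × 2 = $634.68 per year
Flood insurance = $2,219.04 per year
Combined annual = $2,056.80 + $2,347.44 + $634.68 + $2,219.04 = $7,257.96
Base monthly escrow = $7,257.96 ÷ 12 = $604.83

$604.83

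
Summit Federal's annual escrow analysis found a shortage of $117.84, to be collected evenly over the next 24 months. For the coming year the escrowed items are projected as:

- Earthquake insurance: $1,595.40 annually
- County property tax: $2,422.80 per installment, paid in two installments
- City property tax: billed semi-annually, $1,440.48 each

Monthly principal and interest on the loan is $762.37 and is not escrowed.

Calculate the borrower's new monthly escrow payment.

Earthquake insurance = $1,595.40 per year
County property tax = $2,422.80 × 2 = $4,845.60 per year
City property tax = $1,440.48 × 2 = $2,880.96 per year
Yearly total = $9,321.96
Monthly = $9,321.96 / 12 = $776.83
Shortage spread = $117.84 ÷ 24 = $4.91/mo
Adjusted monthly = $776.83 + $4.91 = $781.74

$781.74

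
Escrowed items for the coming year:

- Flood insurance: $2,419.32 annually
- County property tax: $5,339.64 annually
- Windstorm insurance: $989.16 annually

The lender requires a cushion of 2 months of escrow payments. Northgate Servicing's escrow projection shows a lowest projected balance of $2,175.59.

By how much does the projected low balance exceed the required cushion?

$717.57

Flood insurance: $2,419.32 annually
County property tax: $5,339.64 annually
Windstorm insurance: $989.16 annually
Yearly total = $8,748.12
Per month = $8,748.12 ÷ 12 = $729.01
Required reserve = 2 × $729.01 = $1,458.02
Excess over cushion: $2,175.59 − $1,458.02 = $717.57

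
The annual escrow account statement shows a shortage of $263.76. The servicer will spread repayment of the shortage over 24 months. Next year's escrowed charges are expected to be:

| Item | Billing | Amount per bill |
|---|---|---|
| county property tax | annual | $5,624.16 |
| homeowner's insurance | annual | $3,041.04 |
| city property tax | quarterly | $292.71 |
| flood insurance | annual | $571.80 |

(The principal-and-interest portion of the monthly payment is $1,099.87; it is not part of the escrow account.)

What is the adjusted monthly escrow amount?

County property tax — $5,624.16
Homeowner's insurance — $3,041.04
City property tax — $292.71 × 4 = $1,170.84
Flood insurance — $571.80
Total per year = $10,407.84
Monthly = $10,407.84 / 12 = $867.32
Shortage spread = $263.76 ÷ 24 = $10.99/mo
New monthly escrow = $867.32 + $10.99 = $878.31

$878.31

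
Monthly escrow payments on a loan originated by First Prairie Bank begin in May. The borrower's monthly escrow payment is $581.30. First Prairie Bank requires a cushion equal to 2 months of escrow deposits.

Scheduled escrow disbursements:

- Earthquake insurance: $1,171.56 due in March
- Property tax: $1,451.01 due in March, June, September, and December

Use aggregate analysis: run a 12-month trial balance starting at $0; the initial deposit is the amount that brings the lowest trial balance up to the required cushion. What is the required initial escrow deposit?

Cushion = 2 × $581.30 = $1,162.60
Trial balance (start $0, +$581.30 each month, − disbursements):
  May: +$581.30 → $581.30
  Jun: +$581.30 − $1,451.01 → -$288.41
  Jul: +$581.30 → $292.89
  Aug: +$581.30 → $874.19
  Sep: +$581.30 − $1,451.01 → $4.48
  Oct: +$581.30 → $585.78
  Nov: +$581.30 → $1,167.08
  Dec: +$581.30 − $1,451.01 → $297.37
  Jan: +$581.30 → $878.67
  Feb: +$581.30 → $1,459.97
  Mar: +$581.30 − $2,622.57 → -$581.30
  Apr: +$581.30 → $0.00
Lowest trial balance = -$581.30 (Mar)
Initial deposit = cushion − low point = $1,162.60 − (-$581.30) = $1,743.90

$1,743.90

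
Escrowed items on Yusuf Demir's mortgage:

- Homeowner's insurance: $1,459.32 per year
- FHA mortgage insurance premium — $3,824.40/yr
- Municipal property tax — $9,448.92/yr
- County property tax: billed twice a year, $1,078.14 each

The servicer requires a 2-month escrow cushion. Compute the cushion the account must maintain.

$2,814.82

Homeowner's insurance — $1,459.32
FHA mortgage insurance premium — $3,824.40
Municipal property tax — $9,448.92
County property tax — $1,078.14 × 2 = $2,156.28
Annual escrow total = $1,459.32 + $3,824.40 + $9,448.92 + $2,156.28 = $16,888.92
Base monthly escrow = $16,888.92 ÷ 12 = $1,407.41
Required cushion = 2 × $1,407.41 = $2,814.82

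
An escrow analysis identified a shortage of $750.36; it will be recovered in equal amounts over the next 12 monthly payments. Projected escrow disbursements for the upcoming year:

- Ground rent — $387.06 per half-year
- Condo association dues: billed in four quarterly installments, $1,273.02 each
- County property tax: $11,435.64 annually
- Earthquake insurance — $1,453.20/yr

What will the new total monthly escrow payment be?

$1,625.45

Ground rent = $387.06 × 2 = $774.12 annually
Condo association dues = $1,273.02 × 4 = $5,092.08 annually
County property tax = $11,435.64 annually
Earthquake insurance = $1,453.20 annually
Annual escrow total = $774.12 + $5,092.08 + $11,435.64 + $1,453.20 = $18,755.04
Monthly = $18,755.04 / 12 = $1,562.92
Monthly shortage recovery: $750.36 / 12 = $62.53
New monthly escrow = $1,562.92 + $62.53 = $1,625.45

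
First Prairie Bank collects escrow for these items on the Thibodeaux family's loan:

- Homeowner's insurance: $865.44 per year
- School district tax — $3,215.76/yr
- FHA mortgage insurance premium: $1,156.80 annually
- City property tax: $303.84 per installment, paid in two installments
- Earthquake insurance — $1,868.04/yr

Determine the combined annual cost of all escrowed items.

Homeowner's insurance — $865.44 annually
School district tax — $3,215.76 annually
FHA mortgage insurance premium — $1,156.80 annually
City property tax — $303.84 × 2 = $607.68 annually
Earthquake insurance — $1,868.04 annually
Total per year = $7,713.72

$7,713.72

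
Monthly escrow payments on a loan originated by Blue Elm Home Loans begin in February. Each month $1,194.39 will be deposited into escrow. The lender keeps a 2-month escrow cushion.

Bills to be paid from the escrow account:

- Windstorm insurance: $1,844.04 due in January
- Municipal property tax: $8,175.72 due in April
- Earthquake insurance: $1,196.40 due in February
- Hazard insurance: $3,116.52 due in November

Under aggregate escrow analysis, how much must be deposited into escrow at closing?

$8,177.73

Cushion = 2 × $1,194.39 = $2,388.78
Trial balance (start $0, +$1,194.39 each month, − disbursements):
  Feb: +$1,194.39 − $1,196.40 → -$2.01
  Mar: +$1,194.39 → $1,192.38
  Apr: +$1,194.39 − $8,175.72 → -$5,788.95
  May: +$1,194.39 → -$4,594.56
  Jun: +$1,194.39 → -$3,400.17
  Jul: +$1,194.39 → -$2,205.78
  Aug: +$1,194.39 → -$1,011.39
  Sep: +$1,194.39 → $183.00
  Oct: +$1,194.39 → $1,377.39
  Nov: +$1,194.39 − $3,116.52 → -$544.74
  Dec: +$1,194.39 → $649.65
  Jan: +$1,194.39 − $1,844.04 → $0.00
Lowest trial balance = -$5,788.95 (Apr)
Initial deposit = cushion − low point = $2,388.78 − (-$5,788.95) = $8,177.73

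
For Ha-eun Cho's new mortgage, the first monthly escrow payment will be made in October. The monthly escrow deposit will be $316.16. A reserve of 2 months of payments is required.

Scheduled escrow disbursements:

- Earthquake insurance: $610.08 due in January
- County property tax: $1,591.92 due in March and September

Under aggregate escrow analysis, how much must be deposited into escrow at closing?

Cushion = 2 × $316.16 = $632.32
Trial balance (start $0, +$316.16 each month, − disbursements):
  Oct: +$316.16 → $316.16
  Nov: +$316.16 → $632.32
  Dec: +$316.16 → $948.48
  Jan: +$316.16 − $610.08 → $654.56
  Feb: +$316.16 → $970.72
  Mar: +$316.16 − $1,591.92 → -$305.04
  Apr: +$316.16 → $11.12
  May: +$316.16 → $327.28
  Jun: +$316.16 → $643.44
  Jul: +$316.16 → $959.60
  Aug: +$316.16 → $1,275.76
  Sep: +$316.16 − $1,591.92 → $0.00
Lowest trial balance = -$305.04 (Mar)
Initial deposit = cushion − low point = $632.32 − (-$305.04) = $937.36

$937.36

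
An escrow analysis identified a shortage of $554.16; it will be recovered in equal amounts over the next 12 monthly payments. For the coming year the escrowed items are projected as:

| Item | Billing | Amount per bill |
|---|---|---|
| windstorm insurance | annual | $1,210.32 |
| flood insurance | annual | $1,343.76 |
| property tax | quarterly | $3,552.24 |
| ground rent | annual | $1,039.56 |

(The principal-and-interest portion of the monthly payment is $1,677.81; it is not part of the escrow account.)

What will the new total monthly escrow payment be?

$1,529.73

Windstorm insurance — $1,210.32 per year
Flood insurance — $1,343.76 per year
Property tax — $3,552.24 × 4 = $14,208.96 per year
Ground rent — $1,039.56 per year
Yearly total = $17,802.60
Monthly escrow = $17,802.60 ÷ 12 = $1,483.55
Monthly shortage recovery: $554.16 / 12 = $46.18
New monthly escrow = $1,483.55 + $46.18 = $1,529.73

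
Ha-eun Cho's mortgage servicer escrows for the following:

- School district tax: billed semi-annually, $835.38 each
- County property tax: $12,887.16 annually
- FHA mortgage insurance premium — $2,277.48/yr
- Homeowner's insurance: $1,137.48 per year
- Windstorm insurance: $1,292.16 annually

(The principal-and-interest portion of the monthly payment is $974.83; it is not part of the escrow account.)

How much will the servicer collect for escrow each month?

$1,605.42

School district tax: $835.38 × 2 = $1,670.76 annually
County property tax: $12,887.16 annually
FHA mortgage insurance premium: $2,277.48 annually
Homeowner's insurance: $1,137.48 annually
Windstorm insurance: $1,292.16 annually
Yearly total = $1,670.76 + $12,887.16 + $2,277.48 + $1,137.48 + $1,292.16 = $19,265.04
Monthly escrow = $19,265.04 ÷ 12 = $1,605.42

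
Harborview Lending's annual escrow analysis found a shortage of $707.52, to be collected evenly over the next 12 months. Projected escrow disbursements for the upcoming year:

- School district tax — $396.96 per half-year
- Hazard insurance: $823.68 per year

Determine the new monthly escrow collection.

$193.76

School district tax = $396.96 × 2 = $793.92/yr
Hazard insurance = $823.68/yr
Yearly total = $793.92 + $823.68 = $1,617.60
Base monthly escrow = $1,617.60 ÷ 12 = $134.80
Shortage spread = $707.52 ÷ 12 = $58.96/mo
New monthly escrow = $134.80 + $58.96 = $193.76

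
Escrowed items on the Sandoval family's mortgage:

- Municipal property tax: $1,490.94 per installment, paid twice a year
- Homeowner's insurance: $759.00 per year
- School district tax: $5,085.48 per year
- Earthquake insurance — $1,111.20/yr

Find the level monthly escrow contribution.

Municipal property tax: $1,490.94 × 2 = $2,981.88/yr
Homeowner's insurance: $759.00/yr
School district tax: $5,085.48/yr
Earthquake insurance: $1,111.20/yr
Yearly total = $2,981.88 + $759.00 + $5,085.48 + $1,111.20 = $9,937.56
Base monthly escrow = $9,937.56 / 12 = $828.13

$828.13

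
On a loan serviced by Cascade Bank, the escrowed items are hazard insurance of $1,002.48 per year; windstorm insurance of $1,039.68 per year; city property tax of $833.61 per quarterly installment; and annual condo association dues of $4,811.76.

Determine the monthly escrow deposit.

$849.03

Hazard insurance = $1,002.48
Windstorm insurance = $1,039.68
City property tax = $833.61 × 4 = $3,334.44
Condo association dues = $4,811.76
Annual escrow total = $1,002.48 + $1,039.68 + $3,334.44 + $4,811.76 = $10,188.36
Per month = $10,188.36 ÷ 12 = $849.03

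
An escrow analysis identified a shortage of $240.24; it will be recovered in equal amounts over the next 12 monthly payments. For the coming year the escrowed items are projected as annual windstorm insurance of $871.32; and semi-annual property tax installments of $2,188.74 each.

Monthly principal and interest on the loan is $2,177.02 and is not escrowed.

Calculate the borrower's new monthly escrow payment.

Windstorm insurance = $871.32 per year
Property tax = $2,188.74 × 2 = $4,377.48 per year
Annual escrow total = $871.32 + $4,377.48 = $5,248.80
Per month = $5,248.80 / 12 = $437.40
Monthly shortage recovery: $240.24 / 12 = $20.02
New monthly escrow = $437.40 + $20.02 = $457.42

$457.42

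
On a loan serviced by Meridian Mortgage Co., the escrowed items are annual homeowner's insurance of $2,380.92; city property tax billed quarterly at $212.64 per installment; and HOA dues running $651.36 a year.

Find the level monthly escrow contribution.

Homeowner's insurance — $2,380.92 annually
City property tax — $212.64 × 4 = $850.56 annually
HOA dues — $651.36 annually
Combined annual = $3,882.84
Base monthly escrow = $3,882.84 ÷ 12 = $323.57

$323.57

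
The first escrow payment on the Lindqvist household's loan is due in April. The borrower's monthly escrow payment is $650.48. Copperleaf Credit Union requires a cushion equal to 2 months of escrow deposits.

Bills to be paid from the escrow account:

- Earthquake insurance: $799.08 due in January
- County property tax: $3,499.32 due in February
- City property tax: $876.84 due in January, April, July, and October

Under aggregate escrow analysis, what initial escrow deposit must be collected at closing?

$1,951.44

Cushion = 2 × $650.48 = $1,300.96
Trial balance (start $0, +$650.48 each month, − disbursements):
  Apr: +$650.48 − $876.84 → -$226.36
  May: +$650.48 → $424.12
  Jun: +$650.48 → $1,074.60
  Jul: +$650.48 − $876.84 → $848.24
  Aug: +$650.48 → $1,498.72
  Sep: +$650.48 → $2,149.20
  Oct: +$650.48 − $876.84 → $1,922.84
  Nov: +$650.48 → $2,573.32
  Dec: +$650.48 → $3,223.80
  Jan: +$650.48 − $1,675.92 → $2,198.36
  Feb: +$650.48 − $3,499.32 → -$650.48
  Mar: +$650.48 → $0.00
Lowest trial balance = -$650.48 (Feb)
Initial deposit = cushion − low point = $1,300.96 − (-$650.48) = $1,951.44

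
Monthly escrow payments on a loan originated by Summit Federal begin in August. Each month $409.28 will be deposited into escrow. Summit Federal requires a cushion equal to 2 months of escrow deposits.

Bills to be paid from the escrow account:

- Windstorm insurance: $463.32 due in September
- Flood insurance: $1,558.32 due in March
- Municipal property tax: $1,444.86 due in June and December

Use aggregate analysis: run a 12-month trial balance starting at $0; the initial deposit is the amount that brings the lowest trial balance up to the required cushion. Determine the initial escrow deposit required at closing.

$1,227.84

Cushion = 2 × $409.28 = $818.56
Trial balance (start $0, +$409.28 each month, − disbursements):
  Aug: +$409.28 → $409.28
  Sep: +$409.28 − $463.32 → $355.24
  Oct: +$409.28 → $764.52
  Nov: +$409.28 → $1,173.80
  Dec: +$409.28 − $1,444.86 → $138.22
  Jan: +$409.28 → $547.50
  Feb: +$409.28 → $956.78
  Mar: +$409.28 − $1,558.32 → -$192.26
  Apr: +$409.28 → $217.02
  May: +$409.28 → $626.30
  Jun: +$409.28 − $1,444.86 → -$409.28
  Jul: +$409.28 → $0.00
Lowest trial balance = -$409.28 (Jun)
Initial deposit = cushion − low point = $818.56 − (-$409.28) = $1,227.84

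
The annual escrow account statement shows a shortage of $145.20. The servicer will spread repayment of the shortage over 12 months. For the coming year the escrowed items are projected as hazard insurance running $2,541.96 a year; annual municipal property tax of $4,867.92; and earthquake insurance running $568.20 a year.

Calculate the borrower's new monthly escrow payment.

$676.94

Hazard insurance: $2,541.96 per year
Municipal property tax: $4,867.92 per year
Earthquake insurance: $568.20 per year
Total annual escrow = $7,978.08
Base monthly escrow = $7,978.08 ÷ 12 = $664.84
Shortage spread = $145.20 ÷ 12 = $12.10/mo
Adjusted monthly = $664.84 + $12.10 = $676.94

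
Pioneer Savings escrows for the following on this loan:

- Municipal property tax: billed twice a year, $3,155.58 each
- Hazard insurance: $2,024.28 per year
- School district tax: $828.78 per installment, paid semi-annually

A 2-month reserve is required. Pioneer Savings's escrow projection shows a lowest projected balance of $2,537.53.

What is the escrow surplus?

$872.03

Municipal property tax — $3,155.58 × 2 = $6,311.16/yr
Hazard insurance — $2,024.28/yr
School district tax — $828.78 × 2 = $1,657.56/yr
Combined annual = $6,311.16 + $2,024.28 + $1,657.56 = $9,993.00
Monthly = $9,993.00 ÷ 12 = $832.75
Required cushion = 2 × $832.75 = $1,665.50
Surplus = $2,537.53 − $1,665.50 = $872.03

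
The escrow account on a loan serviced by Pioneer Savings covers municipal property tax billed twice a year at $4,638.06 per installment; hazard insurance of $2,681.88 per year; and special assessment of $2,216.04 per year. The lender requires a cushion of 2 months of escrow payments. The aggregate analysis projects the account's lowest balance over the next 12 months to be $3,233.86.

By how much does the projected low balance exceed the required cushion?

$871.52

Municipal property tax = $4,638.06 × 2 = $9,276.12/yr
Hazard insurance = $2,681.88/yr
Special assessment = $2,216.04/yr
Yearly total = $14,174.04
Monthly escrow = $14,174.04 ÷ 12 = $1,181.17
Required reserve = 2 × $1,181.17 = $2,362.34
Surplus = $3,233.86 − $2,362.34 = $871.52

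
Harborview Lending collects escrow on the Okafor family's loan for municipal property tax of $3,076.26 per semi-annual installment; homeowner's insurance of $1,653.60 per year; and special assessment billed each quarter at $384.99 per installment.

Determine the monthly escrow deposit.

Municipal property tax = $3,076.26 × 2 = $6,152.52 annually
Homeowner's insurance = $1,653.60 annually
Special assessment = $384.99 × 4 = $1,539.96 annually
Combined annual = $9,346.08
Base monthly escrow = $9,346.08 ÷ 12 = $778.84

$778.84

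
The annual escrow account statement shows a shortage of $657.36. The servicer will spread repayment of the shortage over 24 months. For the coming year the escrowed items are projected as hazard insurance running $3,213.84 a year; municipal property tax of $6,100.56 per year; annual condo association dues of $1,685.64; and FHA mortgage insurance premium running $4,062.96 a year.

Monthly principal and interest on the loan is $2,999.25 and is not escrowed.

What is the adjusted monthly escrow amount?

Hazard insurance: $3,213.84
Municipal property tax: $6,100.56
Condo association dues: $1,685.64
FHA mortgage insurance premium: $4,062.96
Total per year = $3,213.84 + $6,100.56 + $1,685.64 + $4,062.96 = $15,063.00
Base monthly escrow = $15,063.00 / 12 = $1,255.25
Monthly shortage recovery: $657.36 ÷ 24 = $27.39
New monthly escrow = $1,255.25 + $27.39 = $1,282.64

$1,282.64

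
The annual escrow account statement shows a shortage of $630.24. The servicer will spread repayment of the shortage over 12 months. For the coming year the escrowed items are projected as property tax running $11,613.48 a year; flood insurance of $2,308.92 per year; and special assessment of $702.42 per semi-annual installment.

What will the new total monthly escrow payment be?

Property tax = $11,613.48 per year
Flood insurance = $2,308.92 per year
Special assessment = $702.42 × 2 = $1,404.84 per year
Total annual escrow = $11,613.48 + $2,308.92 + $1,404.84 = $15,327.24
Monthly = $15,327.24 / 12 = $1,277.27
Shortage per month = $630.24 / 12 = $52.52
New monthly escrow = $1,277.27 + $52.52 = $1,329.79

$1,329.79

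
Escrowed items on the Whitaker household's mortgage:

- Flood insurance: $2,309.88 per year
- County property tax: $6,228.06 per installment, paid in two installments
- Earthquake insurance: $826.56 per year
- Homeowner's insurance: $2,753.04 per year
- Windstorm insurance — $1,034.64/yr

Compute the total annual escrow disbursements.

$19,380.24

Flood insurance — $2,309.88 per year
County property tax — $6,228.06 × 2 = $12,456.12 per year
Earthquake insurance — $826.56 per year
Homeowner's insurance — $2,753.04 per year
Windstorm insurance — $1,034.64 per year
Annual escrow total = $2,309.88 + $12,456.12 + $826.56 + $2,753.04 + $1,034.64 = $19,380.24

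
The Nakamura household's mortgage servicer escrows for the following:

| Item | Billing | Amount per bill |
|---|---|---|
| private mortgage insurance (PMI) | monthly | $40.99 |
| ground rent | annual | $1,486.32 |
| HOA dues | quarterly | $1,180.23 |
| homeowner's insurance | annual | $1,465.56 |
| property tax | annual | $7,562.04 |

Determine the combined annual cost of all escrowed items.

Private mortgage insurance (PMI) = $40.99 × 12 = $491.88 annually
Ground rent = $1,486.32 annually
HOA dues = $1,180.23 × 4 = $4,720.92 annually
Homeowner's insurance = $1,465.56 annually
Property tax = $7,562.04 annually
Total per year = $491.88 + $1,486.32 + $4,720.92 + $1,465.56 + $7,562.04 = $15,726.72

$15,726.72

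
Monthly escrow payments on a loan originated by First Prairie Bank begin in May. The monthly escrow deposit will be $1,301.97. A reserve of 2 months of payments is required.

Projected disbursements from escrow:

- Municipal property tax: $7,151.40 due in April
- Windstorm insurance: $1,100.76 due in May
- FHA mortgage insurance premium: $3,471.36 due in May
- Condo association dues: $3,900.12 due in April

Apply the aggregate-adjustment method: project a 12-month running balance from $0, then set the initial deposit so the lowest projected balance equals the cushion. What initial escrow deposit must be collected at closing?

$5,874.09

Cushion = 2 × $1,301.97 = $2,603.94
Trial balance (start $0, +$1,301.97 each month, − disbursements):
  May: +$1,301.97 − $4,572.12 → -$3,270.15
  Jun: +$1,301.97 → -$1,968.18
  Jul: +$1,301.97 → -$666.21
  Aug: +$1,301.97 → $635.76
  Sep: +$1,301.97 → $1,937.73
  Oct: +$1,301.97 → $3,239.70
  Nov: +$1,301.97 → $4,541.67
  Dec: +$1,301.97 → $5,843.64
  Jan: +$1,301.97 → $7,145.61
  Feb: +$1,301.97 → $8,447.58
  Mar: +$1,301.97 → $9,749.55
  Apr: +$1,301.97 − $11,051.52 → $0.00
Lowest trial balance = -$3,270.15 (May)
Initial deposit = cushion − low point = $2,603.94 − (-$3,270.15) = $5,874.09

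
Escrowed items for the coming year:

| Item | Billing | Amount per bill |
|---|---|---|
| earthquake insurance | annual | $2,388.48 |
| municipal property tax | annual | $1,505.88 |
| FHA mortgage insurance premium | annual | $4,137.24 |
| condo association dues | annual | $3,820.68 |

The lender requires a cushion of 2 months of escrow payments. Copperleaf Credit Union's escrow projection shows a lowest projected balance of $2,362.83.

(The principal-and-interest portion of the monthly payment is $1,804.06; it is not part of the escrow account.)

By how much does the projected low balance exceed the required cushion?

$387.45

Earthquake insurance: $2,388.48
Municipal property tax: $1,505.88
FHA mortgage insurance premium: $4,137.24
Condo association dues: $3,820.68
Annual escrow total = $2,388.48 + $1,505.88 + $4,137.24 + $3,820.68 = $11,852.28
Monthly = $11,852.28 ÷ 12 = $987.69
Required cushion = 2 × $987.69 = $1,975.38
Surplus = $2,362.83 − $1,975.38 = $387.45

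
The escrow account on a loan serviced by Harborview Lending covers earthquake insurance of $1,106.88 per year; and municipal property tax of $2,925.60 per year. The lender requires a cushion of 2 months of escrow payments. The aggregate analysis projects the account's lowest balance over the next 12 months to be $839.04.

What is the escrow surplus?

$166.96

Earthquake insurance = $1,106.88
Municipal property tax = $2,925.60
Total annual escrow = $1,106.88 + $2,925.60 = $4,032.48
Per month = $4,032.48 ÷ 12 = $336.04
Required reserve = 2 × $336.04 = $672.08
Surplus = $839.04 − $672.08 = $166.96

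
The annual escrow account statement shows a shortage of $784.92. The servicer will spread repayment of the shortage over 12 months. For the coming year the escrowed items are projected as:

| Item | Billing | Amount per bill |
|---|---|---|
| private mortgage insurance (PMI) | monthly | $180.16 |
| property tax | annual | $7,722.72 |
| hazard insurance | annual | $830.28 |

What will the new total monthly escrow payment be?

Private mortgage insurance (PMI) — $180.16 × 12 = $2,161.92 annually
Property tax — $7,722.72 annually
Hazard insurance — $830.28 annually
Annual escrow total = $2,161.92 + $7,722.72 + $830.28 = $10,714.92
Base monthly escrow = $10,714.92 / 12 = $892.91
Monthly shortage recovery: $784.92 ÷ 12 = $65.41
Adjusted monthly = $892.91 + $65.41 = $958.32

$958.32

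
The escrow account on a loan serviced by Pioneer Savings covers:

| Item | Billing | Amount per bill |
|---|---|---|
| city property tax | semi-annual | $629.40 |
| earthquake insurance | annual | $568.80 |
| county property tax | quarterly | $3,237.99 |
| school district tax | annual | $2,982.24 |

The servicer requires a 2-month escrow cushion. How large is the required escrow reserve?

$2,960.30

City property tax = $629.40 × 2 = $1,258.80 per year
Earthquake insurance = $568.80 per year
County property tax = $3,237.99 × 4 = $12,951.96 per year
School district tax = $2,982.24 per year
Annual escrow total = $1,258.80 + $568.80 + $12,951.96 + $2,982.24 = $17,761.80
Per month = $17,761.80 / 12 = $1,480.15
Reserve = 2 × $1,480.15 = $2,960.30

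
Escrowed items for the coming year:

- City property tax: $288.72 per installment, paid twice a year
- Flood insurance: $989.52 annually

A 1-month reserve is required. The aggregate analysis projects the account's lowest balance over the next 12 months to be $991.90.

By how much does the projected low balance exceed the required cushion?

$861.32

City property tax = $288.72 × 2 = $577.44 annually
Flood insurance = $989.52 annually
Total annual escrow = $577.44 + $989.52 = $1,566.96
Base monthly escrow = $1,566.96 / 12 = $130.58
Required cushion = 1 × $130.58 = $130.58
Excess over cushion: $991.90 − $130.58 = $861.32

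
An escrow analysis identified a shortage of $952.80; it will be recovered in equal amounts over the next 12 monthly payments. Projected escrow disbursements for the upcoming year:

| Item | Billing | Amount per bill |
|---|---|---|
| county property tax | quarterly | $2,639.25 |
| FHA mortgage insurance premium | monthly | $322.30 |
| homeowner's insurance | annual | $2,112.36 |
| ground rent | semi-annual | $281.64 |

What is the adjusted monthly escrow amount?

$1,504.42

County property tax — $2,639.25 × 4 = $10,557.00
FHA mortgage insurance premium — $322.30 × 12 = $3,867.60
Homeowner's insurance — $2,112.36
Ground rent — $281.64 × 2 = $563.28
Combined annual = $10,557.00 + $3,867.60 + $2,112.36 + $563.28 = $17,100.24
Per month = $17,100.24 ÷ 12 = $1,425.02
Shortage per month = $952.80 ÷ 12 = $79.40
New monthly escrow = $1,425.02 + $79.40 = $1,504.42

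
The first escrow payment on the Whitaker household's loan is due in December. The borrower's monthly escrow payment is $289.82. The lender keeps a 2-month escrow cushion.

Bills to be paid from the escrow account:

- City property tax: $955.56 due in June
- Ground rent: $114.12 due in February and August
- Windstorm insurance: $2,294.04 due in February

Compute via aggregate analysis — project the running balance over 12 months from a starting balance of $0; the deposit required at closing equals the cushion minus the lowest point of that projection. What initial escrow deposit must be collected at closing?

Cushion = 2 × $289.82 = $579.64
Trial balance (start $0, +$289.82 each month, − disbursements):
  Dec: +$289.82 → $289.82
  Jan: +$289.82 → $579.64
  Feb: +$289.82 − $2,408.16 → -$1,538.70
  Mar: +$289.82 → -$1,248.88
  Apr: +$289.82 → -$959.06
  May: +$289.82 → -$669.24
  Jun: +$289.82 − $955.56 → -$1,334.98
  Jul: +$289.82 → -$1,045.16
  Aug: +$289.82 − $114.12 → -$869.46
  Sep: +$289.82 → -$579.64
  Oct: +$289.82 → -$289.82
  Nov: +$289.82 → $0.00
Lowest trial balance = -$1,538.70 (Feb)
Initial deposit = cushion − low point = $579.64 − (-$1,538.70) = $2,118.34

$2,118.34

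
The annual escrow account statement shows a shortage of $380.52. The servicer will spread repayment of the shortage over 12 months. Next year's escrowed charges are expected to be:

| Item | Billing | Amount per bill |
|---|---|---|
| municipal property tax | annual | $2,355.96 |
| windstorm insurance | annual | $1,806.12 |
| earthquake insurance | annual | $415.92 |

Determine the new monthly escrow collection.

Municipal property tax — $2,355.96 annually
Windstorm insurance — $1,806.12 annually
Earthquake insurance — $415.92 annually
Yearly total = $2,355.96 + $1,806.12 + $415.92 = $4,578.00
Base monthly escrow = $4,578.00 / 12 = $381.50
Shortage per month = $380.52 / 12 = $31.71
New monthly escrow = $381.50 + $31.71 = $413.21

$413.21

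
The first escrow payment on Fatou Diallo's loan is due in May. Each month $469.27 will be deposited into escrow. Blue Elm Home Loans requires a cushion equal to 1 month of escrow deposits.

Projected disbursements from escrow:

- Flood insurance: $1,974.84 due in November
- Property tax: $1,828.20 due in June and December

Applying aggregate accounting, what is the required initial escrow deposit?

$2,346.35

Cushion = 1 × $469.27 = $469.27
Trial balance (start $0, +$469.27 each month, − disbursements):
  May: +$469.27 → $469.27
  Jun: +$469.27 − $1,828.20 → -$889.66
  Jul: +$469.27 → -$420.39
  Aug: +$469.27 → $48.88
  Sep: +$469.27 → $518.15
  Oct: +$469.27 → $987.42
  Nov: +$469.27 − $1,974.84 → -$518.15
  Dec: +$469.27 − $1,828.20 → -$1,877.08
  Jan: +$469.27 → -$1,407.81
  Feb: +$469.27 → -$938.54
  Mar: +$469.27 → -$469.27
  Apr: +$469.27 → $0.00
Lowest trial balance = -$1,877.08 (Dec)
Initial deposit = cushion − low point = $469.27 − (-$1,877.08) = $2,346.35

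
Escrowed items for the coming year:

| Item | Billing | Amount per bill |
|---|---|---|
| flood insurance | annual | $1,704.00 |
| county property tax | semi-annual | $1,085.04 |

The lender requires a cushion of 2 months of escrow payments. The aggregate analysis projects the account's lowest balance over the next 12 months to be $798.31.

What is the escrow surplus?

Flood insurance — $1,704.00/yr
County property tax — $1,085.04 × 2 = $2,170.08/yr
Total per year = $1,704.00 + $2,170.08 = $3,874.08
Monthly escrow = $3,874.08 / 12 = $322.84
Required cushion = 2 × $322.84 = $645.68
Surplus = $798.31 − $645.68 = $152.63

$152.63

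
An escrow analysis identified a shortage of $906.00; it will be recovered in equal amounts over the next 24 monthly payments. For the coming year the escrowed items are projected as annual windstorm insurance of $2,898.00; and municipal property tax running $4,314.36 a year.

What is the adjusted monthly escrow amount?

$638.78

Windstorm insurance: $2,898.00/yr
Municipal property tax: $4,314.36/yr
Combined annual = $2,898.00 + $4,314.36 = $7,212.36
Base monthly escrow = $7,212.36 / 12 = $601.03
Monthly shortage recovery: $906.00 ÷ 24 = $37.75
Adjusted monthly = $601.03 + $37.75 = $638.78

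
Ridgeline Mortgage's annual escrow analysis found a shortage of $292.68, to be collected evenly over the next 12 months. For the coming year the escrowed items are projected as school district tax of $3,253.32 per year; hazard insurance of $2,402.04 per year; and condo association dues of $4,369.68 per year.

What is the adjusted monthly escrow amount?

$859.81

School district tax — $3,253.32
Hazard insurance — $2,402.04
Condo association dues — $4,369.68
Annual escrow total = $10,025.04
Monthly escrow = $10,025.04 ÷ 12 = $835.42
Shortage spread = $292.68 ÷ 12 = $24.39/mo
New monthly escrow = $835.42 + $24.39 = $859.81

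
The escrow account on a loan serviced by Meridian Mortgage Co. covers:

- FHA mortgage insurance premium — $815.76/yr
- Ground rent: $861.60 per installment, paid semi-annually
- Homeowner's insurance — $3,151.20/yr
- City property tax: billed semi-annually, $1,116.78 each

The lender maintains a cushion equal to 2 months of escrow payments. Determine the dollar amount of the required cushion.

$1,320.62

FHA mortgage insurance premium: $815.76/yr
Ground rent: $861.60 × 2 = $1,723.20/yr
Homeowner's insurance: $3,151.20/yr
City property tax: $1,116.78 × 2 = $2,233.56/yr
Combined annual = $815.76 + $1,723.20 + $3,151.20 + $2,233.56 = $7,923.72
Monthly = $7,923.72 ÷ 12 = $660.31
Reserve = 2 × $660.31 = $1,320.62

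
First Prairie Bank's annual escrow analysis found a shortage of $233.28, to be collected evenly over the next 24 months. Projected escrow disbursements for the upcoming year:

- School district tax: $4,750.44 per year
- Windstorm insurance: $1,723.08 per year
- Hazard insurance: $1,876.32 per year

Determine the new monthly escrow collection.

$705.54

School district tax — $4,750.44 annually
Windstorm insurance — $1,723.08 annually
Hazard insurance — $1,876.32 annually
Total annual escrow = $4,750.44 + $1,723.08 + $1,876.32 = $8,349.84
Monthly escrow = $8,349.84 ÷ 12 = $695.82
Shortage spread = $233.28 / 24 = $9.72/mo
New monthly escrow = $695.82 + $9.72 = $705.54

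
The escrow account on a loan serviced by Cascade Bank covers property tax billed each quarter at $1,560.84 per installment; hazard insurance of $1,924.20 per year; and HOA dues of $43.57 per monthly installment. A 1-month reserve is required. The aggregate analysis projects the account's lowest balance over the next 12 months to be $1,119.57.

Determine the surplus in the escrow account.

Property tax — $1,560.84 × 4 = $6,243.36 annually
Hazard insurance — $1,924.20 annually
HOA dues — $43.57 × 12 = $522.84 annually
Yearly total = $8,690.40
Base monthly escrow = $8,690.40 ÷ 12 = $724.20
Required reserve = 1 × $724.20 = $724.20
Surplus = $1,119.57 − $724.20 = $395.37

$395.37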